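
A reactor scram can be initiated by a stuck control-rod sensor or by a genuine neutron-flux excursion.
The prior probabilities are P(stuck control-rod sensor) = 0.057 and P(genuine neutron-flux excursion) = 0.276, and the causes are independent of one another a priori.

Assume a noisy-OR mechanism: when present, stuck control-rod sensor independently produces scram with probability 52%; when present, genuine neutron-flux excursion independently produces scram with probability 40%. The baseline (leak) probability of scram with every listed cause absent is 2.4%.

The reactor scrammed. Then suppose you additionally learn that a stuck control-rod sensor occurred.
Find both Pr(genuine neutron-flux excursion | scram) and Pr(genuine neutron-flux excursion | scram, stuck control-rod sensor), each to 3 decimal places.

Pr(genuine neutron-flux excursion | scram) ≈ 0.757; Pr(genuine neutron-flux excursion | scram, stuck control-rod sensor) ≈ 0.340

Under noisy-OR, P(scram | causes) = 1 − (1−0.024)·∏(1−qᵢ) over the active causes.
Sum P(scram|·) weighted by the priors over the 4 (stuck control-rod sensor, genuine neutron-flux excursion) configurations:
  P(scram) = 0.024·0.943·0.724 + 0.4144·0.943·0.276 + 0.53152·0.057·0.724 + 0.718912·0.057·0.276
        = 0.016386 + 0.107855 + 0.021935 + 0.011310 = 0.157486
Keeping only the genuine neutron-flux excursion-present terms gives 0.119165, so
  P(genuine neutron-flux excursion | scram) = 0.119165 / 0.157486 ≈ 0.757

With the extra evidence:
Enumerate both values of genuine neutron-flux excursion and weight by the priors:
  P(scram | stuck control-rod sensor) = 0.53152×0.724 + 0.718912×0.276
        = 0.384820 + 0.198420 = 0.583240
The terms with genuine neutron-flux excursion present sum to 0.198420, so
  P(genuine neutron-flux excursion | scram, stuck control-rod sensor) = 0.198420 / 0.583240 ≈ 0.340
— stuck control-rod sensor explains away the evidence for genuine neutron-flux excursion.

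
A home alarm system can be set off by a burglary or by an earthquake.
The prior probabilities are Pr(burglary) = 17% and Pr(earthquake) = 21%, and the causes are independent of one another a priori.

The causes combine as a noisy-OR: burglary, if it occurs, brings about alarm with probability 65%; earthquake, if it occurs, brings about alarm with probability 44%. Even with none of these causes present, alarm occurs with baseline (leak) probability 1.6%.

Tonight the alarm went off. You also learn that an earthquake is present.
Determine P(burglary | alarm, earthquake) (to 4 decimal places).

Under noisy-OR, P(alarm | causes) = 1 − (1−0.016)·∏(1−qᵢ) over the active causes.
Numerator (weight on configurations with burglary): 0.807136·0.17 = 0.137213
Normalizer over all consistent configurations: 0.44896·0.83 + 0.807136·0.17 = 0.509850
Posterior = 0.137213 / 0.509850 ≈ 0.2691

P(burglary | alarm, earthquake) ≈ 0.2691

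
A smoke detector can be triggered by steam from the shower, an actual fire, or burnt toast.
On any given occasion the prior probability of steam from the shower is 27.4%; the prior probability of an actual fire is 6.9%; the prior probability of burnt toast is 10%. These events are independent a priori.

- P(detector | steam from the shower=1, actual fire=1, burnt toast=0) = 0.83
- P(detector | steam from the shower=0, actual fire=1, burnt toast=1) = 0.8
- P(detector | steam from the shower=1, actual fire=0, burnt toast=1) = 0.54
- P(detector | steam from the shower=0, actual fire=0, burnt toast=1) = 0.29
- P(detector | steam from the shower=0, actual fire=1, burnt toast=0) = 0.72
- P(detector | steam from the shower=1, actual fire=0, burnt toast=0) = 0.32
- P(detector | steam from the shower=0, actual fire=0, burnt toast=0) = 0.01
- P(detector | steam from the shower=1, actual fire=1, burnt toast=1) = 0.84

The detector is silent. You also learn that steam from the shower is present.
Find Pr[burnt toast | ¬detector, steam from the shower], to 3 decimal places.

Enumerate the 4 (actual fire, burnt toast) configurations and weight by the priors:
  P(¬detector | steam from the shower) = 0.68×0.931×0.9 + 0.46×0.931×0.1 + 0.17×0.069×0.9 + 0.16×0.069×0.1
        = 0.569772 + 0.042826 + 0.010557 + 0.001104 = 0.624259
The terms with burnt toast present sum to 0.043930, so
  P(burnt toast | ¬detector, steam from the shower) = 0.043930 / 0.624259 ≈ 0.070

Pr[burnt toast | ¬detector, steam from the shower] ≈ 0.070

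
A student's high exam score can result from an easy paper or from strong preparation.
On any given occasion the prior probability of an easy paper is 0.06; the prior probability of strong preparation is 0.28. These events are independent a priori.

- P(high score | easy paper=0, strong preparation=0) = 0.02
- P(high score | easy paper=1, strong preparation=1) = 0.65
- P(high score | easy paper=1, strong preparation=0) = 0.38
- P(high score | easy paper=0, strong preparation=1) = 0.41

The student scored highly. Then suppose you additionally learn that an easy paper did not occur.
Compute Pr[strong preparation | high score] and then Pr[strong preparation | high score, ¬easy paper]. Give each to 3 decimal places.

Pr[strong preparation | high score] ≈ 0.799; Pr[strong preparation | high score, ¬easy paper] ≈ 0.889

For the numerator, keep only strong preparation=true terms: 0.107912 + 0.010920 = 0.118832
Denominator P(high score): 0.02*0.94*0.72 + 0.41*0.94*0.28 + 0.38*0.06*0.72 + 0.65*0.06*0.28 = 0.148784
P(strong preparation | high score) = 0.118832/0.148784 ≈ 0.799

With the extra evidence:
Weight on strong preparation=true, given the evidence: 0.41·0.28 = 0.114800
Denominator P(high score | ¬easy paper): 0.02·0.72 + 0.41·0.28 = 0.129200
P(strong preparation | high score, ¬easy paper) = 0.114800/0.129200 ≈ 0.889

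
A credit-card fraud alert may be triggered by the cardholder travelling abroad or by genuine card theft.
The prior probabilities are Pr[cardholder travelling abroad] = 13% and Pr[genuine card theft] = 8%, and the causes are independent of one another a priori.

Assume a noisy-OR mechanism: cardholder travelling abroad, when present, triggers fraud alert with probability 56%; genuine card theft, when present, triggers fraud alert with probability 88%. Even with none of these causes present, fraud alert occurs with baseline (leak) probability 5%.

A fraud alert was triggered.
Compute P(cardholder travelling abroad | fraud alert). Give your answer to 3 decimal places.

P(cardholder travelling abroad | fraud alert) ≈ 0.439

Under noisy-OR, P(fraud alert | causes) = 1 − (1−0.05)·∏(1−qᵢ) over the active causes.
Numerator (weight on configurations with cardholder travelling abroad): 0.069607 + 0.009878 = 0.079485
Denominator P(fraud alert): 0.05×0.87×0.92 + 0.886×0.87×0.08 + 0.582×0.13×0.92 + 0.94984×0.13×0.08 = 0.181171
Posterior = 0.079485 / 0.181171 ≈ 0.439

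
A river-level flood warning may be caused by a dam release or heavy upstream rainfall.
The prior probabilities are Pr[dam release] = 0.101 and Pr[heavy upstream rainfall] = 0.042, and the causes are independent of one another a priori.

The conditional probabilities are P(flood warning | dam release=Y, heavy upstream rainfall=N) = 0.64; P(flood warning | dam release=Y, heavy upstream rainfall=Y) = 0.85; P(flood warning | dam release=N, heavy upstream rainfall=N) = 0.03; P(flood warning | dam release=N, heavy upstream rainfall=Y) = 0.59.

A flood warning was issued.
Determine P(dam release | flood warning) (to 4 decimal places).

Weight on dam release=true, given the evidence: 0.061925 + 0.003606 = 0.065531
Denominator P(flood warning): 0.03·0.899·0.958 + 0.59·0.899·0.042 + 0.64·0.101·0.958 + 0.85·0.101·0.042 = 0.113645
Posterior = 0.065531 / 0.113645 ≈ 0.5766

P(dam release | flood warning) ≈ 0.5766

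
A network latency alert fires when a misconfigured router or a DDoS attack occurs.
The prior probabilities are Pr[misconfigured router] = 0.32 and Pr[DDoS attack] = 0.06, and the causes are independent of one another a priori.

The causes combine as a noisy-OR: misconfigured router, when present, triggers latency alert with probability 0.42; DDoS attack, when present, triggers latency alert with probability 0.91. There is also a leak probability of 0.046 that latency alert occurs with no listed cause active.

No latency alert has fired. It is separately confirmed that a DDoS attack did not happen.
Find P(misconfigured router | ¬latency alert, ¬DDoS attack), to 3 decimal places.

P(misconfigured router | ¬latency alert, ¬DDoS attack) ≈ 0.214

Under noisy-OR, P(latency alert | causes) = 1 − (1−0.046)·∏(1−qᵢ) over the active causes.
Weight on misconfigured router=true, given the evidence: 0.55332×0.32 = 0.177062
Normalizer over all consistent configurations: 0.954×0.68 + 0.55332×0.32 = 0.825782
P(misconfigured router | ¬latency alert, ¬DDoS attack) = 0.177062/0.825782 ≈ 0.214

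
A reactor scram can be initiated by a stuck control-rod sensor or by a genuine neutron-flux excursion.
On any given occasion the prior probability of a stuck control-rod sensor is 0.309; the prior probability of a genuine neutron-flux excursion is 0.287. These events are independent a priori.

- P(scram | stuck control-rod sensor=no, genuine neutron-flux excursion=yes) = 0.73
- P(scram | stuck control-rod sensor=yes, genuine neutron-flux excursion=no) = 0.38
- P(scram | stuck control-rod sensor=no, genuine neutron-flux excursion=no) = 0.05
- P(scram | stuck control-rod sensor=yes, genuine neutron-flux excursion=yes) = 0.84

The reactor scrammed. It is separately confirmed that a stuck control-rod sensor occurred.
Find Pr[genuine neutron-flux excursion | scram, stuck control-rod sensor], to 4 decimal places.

Pr[genuine neutron-flux excursion | scram, stuck control-rod sensor] ≈ 0.4708

By total probability over both values of genuine neutron-flux excursion:
  P(scram | stuck control-rod sensor) = 0.38*0.713 + 0.84*0.287
        = 0.270940 + 0.241080 = 0.512020
Keeping only the genuine neutron-flux excursion-present terms gives 0.241080, so
  P(genuine neutron-flux excursion | scram, stuck control-rod sensor) = 0.241080 / 0.512020 ≈ 0.4708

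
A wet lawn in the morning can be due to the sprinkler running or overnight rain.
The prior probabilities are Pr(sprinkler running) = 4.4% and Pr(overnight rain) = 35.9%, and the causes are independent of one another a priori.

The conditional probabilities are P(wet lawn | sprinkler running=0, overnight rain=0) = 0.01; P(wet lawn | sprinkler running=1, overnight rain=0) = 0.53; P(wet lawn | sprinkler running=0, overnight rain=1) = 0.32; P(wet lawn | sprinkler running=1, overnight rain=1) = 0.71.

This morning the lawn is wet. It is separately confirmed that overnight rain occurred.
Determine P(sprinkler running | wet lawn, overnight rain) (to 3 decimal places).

P(sprinkler running | wet lawn, overnight rain) ≈ 0.093

P(wet lawn | overnight rain) = 0.32*0.956 + 0.71*0.044 = 0.305920 + 0.031240 = 0.337160
Of this, 0.031240 comes from 0.71*0.044 (the sprinkler running=true cases).
So P(sprinkler running | wet lawn, overnight rain) = 0.031240/0.337160 ≈ 0.093.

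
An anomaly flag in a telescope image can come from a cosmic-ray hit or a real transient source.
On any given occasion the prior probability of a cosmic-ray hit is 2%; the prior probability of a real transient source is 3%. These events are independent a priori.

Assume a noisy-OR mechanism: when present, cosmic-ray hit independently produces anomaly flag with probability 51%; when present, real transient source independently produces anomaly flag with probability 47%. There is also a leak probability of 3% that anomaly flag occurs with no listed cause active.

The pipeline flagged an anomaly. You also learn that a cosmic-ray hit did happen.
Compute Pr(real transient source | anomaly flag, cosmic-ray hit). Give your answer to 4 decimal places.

Pr(real transient source | anomaly flag, cosmic-ray hit) ≈ 0.0422

Under noisy-OR, P(anomaly flag | causes) = 1 − (1−0.03)·∏(1−qᵢ) over the active causes.
Weight on real transient source=true, given the evidence: 0.748091·0.03 = 0.022443
Denominator P(anomaly flag | cosmic-ray hit): 0.5247·0.97 + 0.748091·0.03 = 0.531402
Posterior = 0.022443 / 0.531402 ≈ 0.0422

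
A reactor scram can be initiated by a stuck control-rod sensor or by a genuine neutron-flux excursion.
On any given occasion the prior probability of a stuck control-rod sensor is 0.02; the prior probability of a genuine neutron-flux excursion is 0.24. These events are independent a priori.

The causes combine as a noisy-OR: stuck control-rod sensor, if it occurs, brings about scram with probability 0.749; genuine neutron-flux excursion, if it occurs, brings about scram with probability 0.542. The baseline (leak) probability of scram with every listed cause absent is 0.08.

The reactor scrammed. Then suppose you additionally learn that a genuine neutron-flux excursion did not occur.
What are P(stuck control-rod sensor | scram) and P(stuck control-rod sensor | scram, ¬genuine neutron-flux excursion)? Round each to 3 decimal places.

Under noisy-OR, P(scram | causes) = 1 − (1−0.08)·∏(1−qᵢ) over the active causes.
Sum P(scram|·) weighted by the priors over the 4 (stuck control-rod sensor, genuine neutron-flux excursion) configurations:
  P(scram) = 0.08*0.98*0.76 + 0.57864*0.98*0.24 + 0.76908*0.02*0.76 + 0.894239*0.02*0.24
        = 0.059584 + 0.136096 + 0.011690 + 0.004292 = 0.211662
Keeping only the stuck control-rod sensor-present terms gives 0.015982, so
  P(stuck control-rod sensor | scram) = 0.015982 / 0.211662 ≈ 0.076

Now also conditioning on genuine neutron-flux excursion≠true:
P(scram | ¬genuine neutron-flux excursion) = 0.08·0.98 + 0.76908·0.02 = 0.078400 + 0.015382 = 0.093782
Restricting to configurations with stuck control-rod sensor present: 0.76908·0.02 = 0.015382.
So P(stuck control-rod sensor | scram, ¬genuine neutron-flux excursion) = 0.015382/0.093782 ≈ 0.164.

P(stuck control-rod sensor | scram) ≈ 0.076; P(stuck control-rod sensor | scram, ¬genuine neutron-flux excursion) ≈ 0.164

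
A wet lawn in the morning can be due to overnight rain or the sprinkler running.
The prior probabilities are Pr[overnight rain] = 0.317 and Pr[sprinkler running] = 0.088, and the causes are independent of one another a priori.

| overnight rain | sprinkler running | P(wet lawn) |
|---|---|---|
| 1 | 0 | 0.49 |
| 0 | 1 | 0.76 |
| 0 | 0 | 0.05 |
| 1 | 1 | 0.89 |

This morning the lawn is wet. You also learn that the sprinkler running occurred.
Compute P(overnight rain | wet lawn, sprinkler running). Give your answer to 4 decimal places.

P(wet lawn | sprinkler running) = 0.76*0.683 + 0.89*0.317 = 0.519080 + 0.282130 = 0.801210
Restricting to configurations with overnight rain present: 0.89*0.317 = 0.282130.
So P(overnight rain | wet lawn, sprinkler running) = 0.282130/0.801210 ≈ 0.3521.

P(overnight rain | wet lawn, sprinkler running) ≈ 0.3521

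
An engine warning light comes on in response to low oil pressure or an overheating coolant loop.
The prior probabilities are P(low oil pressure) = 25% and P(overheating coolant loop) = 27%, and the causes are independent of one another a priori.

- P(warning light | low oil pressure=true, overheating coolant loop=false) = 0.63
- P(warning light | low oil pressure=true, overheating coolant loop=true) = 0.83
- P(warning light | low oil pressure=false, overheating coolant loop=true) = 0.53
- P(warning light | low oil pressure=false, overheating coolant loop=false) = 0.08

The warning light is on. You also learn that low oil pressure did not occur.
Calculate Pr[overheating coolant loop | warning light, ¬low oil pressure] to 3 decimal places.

Pr[overheating coolant loop | warning light, ¬low oil pressure] ≈ 0.710

Numerator (weight on configurations with overheating coolant loop): 0.53×0.27 = 0.143100
Denominator P(warning light | ¬low oil pressure): 0.08×0.73 + 0.53×0.27 = 0.201500
Posterior = 0.143100 / 0.201500 ≈ 0.710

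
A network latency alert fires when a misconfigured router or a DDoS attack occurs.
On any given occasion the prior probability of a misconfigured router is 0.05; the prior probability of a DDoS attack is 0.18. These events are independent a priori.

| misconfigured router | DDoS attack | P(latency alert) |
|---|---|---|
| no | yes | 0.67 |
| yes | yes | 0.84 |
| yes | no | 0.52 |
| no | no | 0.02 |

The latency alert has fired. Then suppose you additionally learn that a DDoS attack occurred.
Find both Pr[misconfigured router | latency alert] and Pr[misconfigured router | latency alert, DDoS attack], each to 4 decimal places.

Numerator (weight on configurations with misconfigured router): 0.021320 + 0.007560 = 0.028880
Denominator P(latency alert): 0.02*0.95*0.82 + 0.67*0.95*0.18 + 0.52*0.05*0.82 + 0.84*0.05*0.18 = 0.159030
Posterior = 0.028880 / 0.159030 ≈ 0.1816

With the extra evidence:
By total probability over both values of misconfigured router:
  P(latency alert | DDoS attack) = 0.67×0.95 + 0.84×0.05
        = 0.636500 + 0.042000 = 0.678500
Configurations with misconfigured router contribute 0.042000, so
  P(misconfigured router | latency alert, DDoS attack) = 0.042000 / 0.678500 ≈ 0.0619

Pr[misconfigured router | latency alert] ≈ 0.1816; Pr[misconfigured router | latency alert, DDoS attack] ≈ 0.0619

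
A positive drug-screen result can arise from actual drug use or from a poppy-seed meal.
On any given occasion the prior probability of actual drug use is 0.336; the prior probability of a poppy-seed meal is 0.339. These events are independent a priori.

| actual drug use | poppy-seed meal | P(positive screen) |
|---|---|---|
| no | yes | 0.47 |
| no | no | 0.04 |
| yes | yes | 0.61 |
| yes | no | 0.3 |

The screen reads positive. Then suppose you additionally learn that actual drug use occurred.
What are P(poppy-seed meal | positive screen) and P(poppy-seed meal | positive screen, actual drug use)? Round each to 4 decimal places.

P(positive screen) = 0.04×0.664×0.661 + 0.47×0.664×0.339 + 0.3×0.336×0.661 + 0.61×0.336×0.339 = 0.017556 + 0.105795 + 0.066629 + 0.069481 = 0.259461
Restricting to configurations with poppy-seed meal present: 0.105795 + 0.069481 = 0.175276.
Hence the posterior is 0.175276/0.259461 ≈ 0.6755.

Now also conditioning on actual drug use=true:
Enumerate both values of poppy-seed meal and weight by the priors:
  P(positive screen | actual drug use) = 0.3·0.661 + 0.61·0.339
        = 0.198300 + 0.206790 = 0.405090
Configurations with poppy-seed meal contribute 0.206790, so
  P(poppy-seed meal | positive screen, actual drug use) = 0.206790 / 0.405090 ≈ 0.5105
This is intercausal reasoning (explaining away): once actual drug use accounts for the positive screen, poppy-seed meal becomes less likely.

P(poppy-seed meal | positive screen) ≈ 0.6755; P(poppy-seed meal | positive screen, actual drug use) ≈ 0.5105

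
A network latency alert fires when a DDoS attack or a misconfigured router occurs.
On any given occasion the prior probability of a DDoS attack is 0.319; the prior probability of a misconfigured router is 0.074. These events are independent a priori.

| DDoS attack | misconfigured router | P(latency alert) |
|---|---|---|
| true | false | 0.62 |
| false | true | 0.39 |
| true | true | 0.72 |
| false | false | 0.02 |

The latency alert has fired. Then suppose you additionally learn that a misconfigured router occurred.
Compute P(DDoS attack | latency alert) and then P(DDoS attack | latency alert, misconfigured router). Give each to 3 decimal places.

P(DDoS attack | latency alert) ≈ 0.861; P(DDoS attack | latency alert, misconfigured router) ≈ 0.464

P(latency alert) = 0.02·0.681·0.926 + 0.39·0.681·0.074 + 0.62·0.319·0.926 + 0.72·0.319·0.074 = 0.012612 + 0.019654 + 0.183144 + 0.016996 = 0.232406
Restricting to configurations with DDoS attack present: 0.183144 + 0.016996 = 0.200140.
Hence the posterior is 0.200140/0.232406 ≈ 0.861.

Now also conditioning on misconfigured router=true:
Numerator (weight on configurations with DDoS attack): 0.72·0.319 = 0.229680
The normalizing constant is 0.39·0.681 + 0.72·0.319 = 0.495270
P(DDoS attack | latency alert, misconfigured router) = 0.229680/0.495270 ≈ 0.464
Conditioning on misconfigured router lowers the posterior on DDoS attack: the classic explaining-away effect in a common-effect structure.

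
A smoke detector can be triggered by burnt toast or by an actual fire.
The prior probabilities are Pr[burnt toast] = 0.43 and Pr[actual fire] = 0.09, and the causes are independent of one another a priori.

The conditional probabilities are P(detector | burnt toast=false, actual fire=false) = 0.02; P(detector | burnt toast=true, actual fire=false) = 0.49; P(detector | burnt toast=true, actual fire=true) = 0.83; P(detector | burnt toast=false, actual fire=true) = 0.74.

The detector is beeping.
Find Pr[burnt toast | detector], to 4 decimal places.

P(detector) = 0.02*0.57*0.91 + 0.74*0.57*0.09 + 0.49*0.43*0.91 + 0.83*0.43*0.09 = 0.010374 + 0.037962 + 0.191737 + 0.032121 = 0.272194
Of this, 0.223858 comes from 0.191737 + 0.032121 (the burnt toast=true cases).
Hence the posterior is 0.223858/0.272194 ≈ 0.8224.

Pr[burnt toast | detector] ≈ 0.8224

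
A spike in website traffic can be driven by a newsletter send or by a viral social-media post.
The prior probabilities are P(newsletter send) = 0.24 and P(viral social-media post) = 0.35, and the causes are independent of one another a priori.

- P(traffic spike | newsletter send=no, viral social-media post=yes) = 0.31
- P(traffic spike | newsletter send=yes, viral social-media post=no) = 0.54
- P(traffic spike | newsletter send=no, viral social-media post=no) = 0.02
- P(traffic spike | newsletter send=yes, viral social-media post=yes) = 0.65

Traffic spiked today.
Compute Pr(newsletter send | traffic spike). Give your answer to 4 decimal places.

P(traffic spike) = 0.02×0.76×0.65 + 0.31×0.76×0.35 + 0.54×0.24×0.65 + 0.65×0.24×0.35 = 0.009880 + 0.082460 + 0.084240 + 0.054600 = 0.231180
Of this, 0.138840 comes from 0.084240 + 0.054600 (the newsletter send=true cases).
Hence the posterior is 0.138840/0.231180 ≈ 0.6006.

Pr(newsletter send | traffic spike) ≈ 0.6006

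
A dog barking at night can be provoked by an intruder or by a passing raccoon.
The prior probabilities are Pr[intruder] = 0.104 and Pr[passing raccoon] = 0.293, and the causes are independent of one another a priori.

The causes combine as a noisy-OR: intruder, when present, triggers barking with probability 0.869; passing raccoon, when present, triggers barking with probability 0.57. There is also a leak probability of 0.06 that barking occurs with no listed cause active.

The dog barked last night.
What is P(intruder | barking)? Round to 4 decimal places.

Under noisy-OR, P(barking | causes) = 1 − (1−0.06)·∏(1−qᵢ) over the active causes.
For the numerator, keep only intruder=true terms: 0.064474 + 0.028859 = 0.093333
Normalizer over all consistent configurations: 0.06·0.896·0.707 + 0.5958·0.896·0.293 + 0.87686·0.104·0.707 + 0.94705·0.104·0.293 = 0.287755
Posterior = 0.093333 / 0.287755 ≈ 0.3243

P(intruder | barking) ≈ 0.3243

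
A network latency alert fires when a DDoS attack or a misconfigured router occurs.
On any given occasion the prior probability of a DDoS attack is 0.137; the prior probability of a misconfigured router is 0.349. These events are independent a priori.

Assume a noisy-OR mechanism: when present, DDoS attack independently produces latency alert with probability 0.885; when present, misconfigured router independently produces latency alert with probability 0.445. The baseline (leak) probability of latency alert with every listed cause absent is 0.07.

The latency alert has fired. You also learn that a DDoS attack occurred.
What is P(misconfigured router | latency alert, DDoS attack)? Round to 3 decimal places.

Under noisy-OR, P(latency alert | causes) = 1 − (1−0.07)·∏(1−qᵢ) over the active causes.
Weight on misconfigured router=true, given the evidence: 0.940643·0.349 = 0.328284
Denominator P(latency alert | DDoS attack): 0.89305·0.651 + 0.940643·0.349 = 0.909660
Posterior = 0.328284 / 0.909660 ≈ 0.361

P(misconfigured router | latency alert, DDoS attack) ≈ 0.361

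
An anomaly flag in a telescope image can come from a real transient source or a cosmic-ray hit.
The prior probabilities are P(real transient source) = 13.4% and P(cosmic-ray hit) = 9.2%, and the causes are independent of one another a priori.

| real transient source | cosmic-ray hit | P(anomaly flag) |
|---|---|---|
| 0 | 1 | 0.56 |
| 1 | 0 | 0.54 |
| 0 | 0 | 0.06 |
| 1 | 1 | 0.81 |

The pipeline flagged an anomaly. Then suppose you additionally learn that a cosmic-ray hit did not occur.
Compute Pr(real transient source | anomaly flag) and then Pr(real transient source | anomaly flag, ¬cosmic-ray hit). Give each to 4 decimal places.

Pr(real transient source | anomaly flag) ≈ 0.4519; Pr(real transient source | anomaly flag, ¬cosmic-ray hit) ≈ 0.5820

By total probability over the 4 (real transient source, cosmic-ray hit) configurations:
  P(anomaly flag) = 0.06·0.866·0.908 + 0.56·0.866·0.092 + 0.54·0.134·0.908 + 0.81·0.134·0.092
        = 0.047180 + 0.044616 + 0.065703 + 0.009986 = 0.167485
Configurations with real transient source contribute 0.075689, so
  P(real transient source | anomaly flag) = 0.075689 / 0.167485 ≈ 0.4519

Now condition on the additional information:
Numerator (weight on configurations with real transient source): 0.54*0.134 = 0.072360
The normalizing constant is 0.06*0.866 + 0.54*0.134 = 0.124320
Posterior = 0.072360 / 0.124320 ≈ 0.5820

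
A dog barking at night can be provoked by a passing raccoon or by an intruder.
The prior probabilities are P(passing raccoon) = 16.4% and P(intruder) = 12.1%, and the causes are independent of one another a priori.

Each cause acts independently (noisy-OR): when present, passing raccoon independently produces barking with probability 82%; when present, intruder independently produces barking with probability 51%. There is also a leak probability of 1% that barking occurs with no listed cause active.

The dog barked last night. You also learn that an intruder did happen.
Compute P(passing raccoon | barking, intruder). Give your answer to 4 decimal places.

P(passing raccoon | barking, intruder) ≈ 0.2580

Under noisy-OR, P(barking | causes) = 1 − (1−0.01)·∏(1−qᵢ) over the active causes.
For the numerator, keep only passing raccoon=true terms: 0.912682·0.164 = 0.149680
Denominator P(barking | intruder): 0.5149·0.836 + 0.912682·0.164 = 0.580136
P(passing raccoon | barking, intruder) = 0.149680/0.580136 ≈ 0.2580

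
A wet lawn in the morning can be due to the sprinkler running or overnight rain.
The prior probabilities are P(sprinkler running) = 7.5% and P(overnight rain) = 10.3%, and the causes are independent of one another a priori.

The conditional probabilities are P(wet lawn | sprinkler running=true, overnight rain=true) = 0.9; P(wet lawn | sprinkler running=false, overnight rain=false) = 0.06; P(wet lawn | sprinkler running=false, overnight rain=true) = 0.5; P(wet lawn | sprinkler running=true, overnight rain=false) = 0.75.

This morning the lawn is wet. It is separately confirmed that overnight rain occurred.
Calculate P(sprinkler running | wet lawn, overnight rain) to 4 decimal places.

P(wet lawn | overnight rain) = 0.5×0.925 + 0.9×0.075 = 0.462500 + 0.067500 = 0.530000
Restricting to configurations with sprinkler running present: 0.9×0.075 = 0.067500.
P(sprinkler running | wet lawn, overnight rain) = 0.067500 / 0.530000 ≈ 0.1274

P(sprinkler running | wet lawn, overnight rain) ≈ 0.1274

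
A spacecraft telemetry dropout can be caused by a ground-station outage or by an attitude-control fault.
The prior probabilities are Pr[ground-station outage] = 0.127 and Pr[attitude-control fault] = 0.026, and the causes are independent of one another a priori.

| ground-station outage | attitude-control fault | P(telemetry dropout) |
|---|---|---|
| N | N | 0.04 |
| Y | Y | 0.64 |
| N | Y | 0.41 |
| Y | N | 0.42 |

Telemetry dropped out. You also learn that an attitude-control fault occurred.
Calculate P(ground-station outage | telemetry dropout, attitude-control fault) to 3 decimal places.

P(telemetry dropout | attitude-control fault) = 0.41×0.873 + 0.64×0.127 = 0.357930 + 0.081280 = 0.439210
Of this, 0.081280 comes from 0.64×0.127 (the ground-station outage=true cases).
P(ground-station outage | telemetry dropout, attitude-control fault) = 0.081280 / 0.439210 ≈ 0.185

P(ground-station outage | telemetry dropout, attitude-control fault) ≈ 0.185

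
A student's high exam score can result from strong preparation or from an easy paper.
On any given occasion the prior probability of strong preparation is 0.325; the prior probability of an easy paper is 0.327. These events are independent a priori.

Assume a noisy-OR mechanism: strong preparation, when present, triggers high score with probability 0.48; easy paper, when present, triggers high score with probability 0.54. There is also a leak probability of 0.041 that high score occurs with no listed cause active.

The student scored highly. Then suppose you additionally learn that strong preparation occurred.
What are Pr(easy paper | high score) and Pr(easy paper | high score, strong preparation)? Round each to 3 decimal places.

Under noisy-OR, P(high score | causes) = 1 − (1−0.041)·∏(1−qᵢ) over the active causes.
For the numerator, keep only easy paper=true terms: 0.123354 + 0.081896 = 0.205250
Denominator P(high score): 0.041×0.675×0.673 + 0.55886×0.675×0.327 + 0.50132×0.325×0.673 + 0.770607×0.325×0.327 = 0.333526
Posterior = 0.205250 / 0.333526 ≈ 0.615

With the extra evidence:
P(high score | strong preparation) = 0.50132·0.673 + 0.770607·0.327 = 0.337388 + 0.251988 = 0.589376
Restricting to configurations with easy paper present: 0.770607·0.327 = 0.251988.
P(easy paper | high score, strong preparation) = 0.251988 / 0.589376 ≈ 0.428
Conditioning on strong preparation lowers the posterior on easy paper: the classic explaining-away effect in a common-effect structure.

Pr(easy paper | high score) ≈ 0.615; Pr(easy paper | high score, strong preparation) ≈ 0.428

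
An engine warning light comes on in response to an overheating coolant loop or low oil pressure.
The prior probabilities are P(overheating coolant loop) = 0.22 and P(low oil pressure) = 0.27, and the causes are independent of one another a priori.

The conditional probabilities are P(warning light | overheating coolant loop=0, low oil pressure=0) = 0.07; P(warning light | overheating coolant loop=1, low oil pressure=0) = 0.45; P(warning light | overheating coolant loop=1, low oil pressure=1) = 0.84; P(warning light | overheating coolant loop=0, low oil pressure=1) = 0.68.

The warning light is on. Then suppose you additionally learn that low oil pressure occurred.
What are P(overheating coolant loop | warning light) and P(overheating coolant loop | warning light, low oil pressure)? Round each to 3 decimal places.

Enumerate the 4 (overheating coolant loop, low oil pressure) configurations and weight by the priors:
  P(warning light) = 0.07·0.78·0.73 + 0.68·0.78·0.27 + 0.45·0.22·0.73 + 0.84·0.22·0.27
        = 0.039858 + 0.143208 + 0.072270 + 0.049896 = 0.305232
The terms with overheating coolant loop present sum to 0.122166, so
  P(overheating coolant loop | warning light) = 0.122166 / 0.305232 ≈ 0.400

With the extra evidence:
For the numerator, keep only overheating coolant loop=true terms: 0.84·0.22 = 0.184800
Normalizer over all consistent configurations: 0.68·0.78 + 0.84·0.22 = 0.715200
P(overheating coolant loop | warning light, low oil pressure) = 0.184800/0.715200 ≈ 0.258
The drop from 0.400 to 0.258 is the explaining-away (discounting) effect.

P(overheating coolant loop | warning light) ≈ 0.400; P(overheating coolant loop | warning light, low oil pressure) ≈ 0.258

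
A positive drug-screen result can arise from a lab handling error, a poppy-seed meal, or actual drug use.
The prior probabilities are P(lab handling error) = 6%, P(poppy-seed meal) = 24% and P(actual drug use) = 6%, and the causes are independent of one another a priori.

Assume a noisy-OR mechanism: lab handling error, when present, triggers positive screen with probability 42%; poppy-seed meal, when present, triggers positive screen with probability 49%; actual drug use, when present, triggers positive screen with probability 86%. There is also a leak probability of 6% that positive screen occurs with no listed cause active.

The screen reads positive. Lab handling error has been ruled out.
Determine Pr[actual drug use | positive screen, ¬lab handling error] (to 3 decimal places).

Pr[actual drug use | positive screen, ¬lab handling error] ≈ 0.249

Under noisy-OR, P(positive screen | causes) = 1 − (1−0.06)·∏(1−qᵢ) over the active causes.
By total probability over the 4 (poppy-seed meal, actual drug use) configurations:
  P(positive screen | ¬lab handling error) = 0.06×0.76×0.94 + 0.8684×0.76×0.06 + 0.5206×0.24×0.94 + 0.932884×0.24×0.06
        = 0.042864 + 0.039599 + 0.117447 + 0.013434 = 0.213344
The terms with actual drug use present sum to 0.053033, so
  P(actual drug use | positive screen, ¬lab handling error) = 0.053033 / 0.213344 ≈ 0.249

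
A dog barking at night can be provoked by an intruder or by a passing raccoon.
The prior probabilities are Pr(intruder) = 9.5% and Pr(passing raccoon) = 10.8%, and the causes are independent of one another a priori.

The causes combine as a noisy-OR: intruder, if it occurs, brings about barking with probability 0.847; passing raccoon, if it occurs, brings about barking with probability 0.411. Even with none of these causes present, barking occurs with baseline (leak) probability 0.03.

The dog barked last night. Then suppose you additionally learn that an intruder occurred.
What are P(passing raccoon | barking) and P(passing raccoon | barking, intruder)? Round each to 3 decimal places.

P(passing raccoon | barking) ≈ 0.347; P(passing raccoon | barking, intruder) ≈ 0.115

Under noisy-OR, P(barking | causes) = 1 − (1−0.03)·∏(1−qᵢ) over the active causes.
Enumerate the 4 (intruder, passing raccoon) configurations and weight by the priors:
  P(barking) = 0.03·0.905·0.892 + 0.42867·0.905·0.108 + 0.85159·0.095·0.892 + 0.912587·0.095·0.108
        = 0.024218 + 0.041898 + 0.072164 + 0.009363 = 0.147643
Keeping only the passing raccoon-present terms gives 0.051261, so
  P(passing raccoon | barking) = 0.051261 / 0.147643 ≈ 0.347

Now condition on the additional information:
Weight on passing raccoon=true, given the evidence: 0.912587×0.108 = 0.098559
Normalizer over all consistent configurations: 0.85159×0.892 + 0.912587×0.108 = 0.858177
Posterior = 0.098559 / 0.858177 ≈ 0.115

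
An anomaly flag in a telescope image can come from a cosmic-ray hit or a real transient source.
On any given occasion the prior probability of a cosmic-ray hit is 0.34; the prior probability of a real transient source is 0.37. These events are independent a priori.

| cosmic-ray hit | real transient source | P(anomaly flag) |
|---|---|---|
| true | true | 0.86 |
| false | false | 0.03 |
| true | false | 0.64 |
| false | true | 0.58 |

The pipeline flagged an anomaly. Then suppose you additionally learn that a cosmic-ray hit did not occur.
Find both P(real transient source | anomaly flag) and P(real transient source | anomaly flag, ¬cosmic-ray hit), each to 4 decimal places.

Numerator (weight on configurations with real transient source): 0.141636 + 0.108188 = 0.249824
Denominator P(anomaly flag): 0.03·0.66·0.63 + 0.58·0.66·0.37 + 0.64·0.34·0.63 + 0.86·0.34·0.37 = 0.399386
Posterior = 0.249824 / 0.399386 ≈ 0.6255

Now condition on the additional information:
P(anomaly flag | ¬cosmic-ray hit) = 0.03·0.63 + 0.58·0.37 = 0.018900 + 0.214600 = 0.233500
Restricting to configurations with real transient source present: 0.58·0.37 = 0.214600.
So P(real transient source | anomaly flag, ¬cosmic-ray hit) = 0.214600/0.233500 ≈ 0.9191.
Ruling out cosmic-ray hit raises the posterior on real transient source — the flip side of explaining away.

P(real transient source | anomaly flag) ≈ 0.6255; P(real transient source | anomaly flag, ¬cosmic-ray hit) ≈ 0.9191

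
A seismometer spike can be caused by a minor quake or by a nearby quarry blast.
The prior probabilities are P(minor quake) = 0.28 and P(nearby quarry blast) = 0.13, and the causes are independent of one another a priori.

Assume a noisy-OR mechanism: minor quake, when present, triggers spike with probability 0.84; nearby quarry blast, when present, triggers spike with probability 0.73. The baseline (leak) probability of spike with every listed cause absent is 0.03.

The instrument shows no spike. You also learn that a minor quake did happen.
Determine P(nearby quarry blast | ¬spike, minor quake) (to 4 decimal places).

P(nearby quarry blast | ¬spike, minor quake) ≈ 0.0388

Under noisy-OR, P(spike | causes) = 1 − (1−0.03)·∏(1−qᵢ) over the active causes.
Weight on nearby quarry blast=true, given the evidence: 0.041904*0.13 = 0.005448
The normalizing constant is 0.1552*0.87 + 0.041904*0.13 = 0.140472
Posterior = 0.005448 / 0.140472 ≈ 0.0388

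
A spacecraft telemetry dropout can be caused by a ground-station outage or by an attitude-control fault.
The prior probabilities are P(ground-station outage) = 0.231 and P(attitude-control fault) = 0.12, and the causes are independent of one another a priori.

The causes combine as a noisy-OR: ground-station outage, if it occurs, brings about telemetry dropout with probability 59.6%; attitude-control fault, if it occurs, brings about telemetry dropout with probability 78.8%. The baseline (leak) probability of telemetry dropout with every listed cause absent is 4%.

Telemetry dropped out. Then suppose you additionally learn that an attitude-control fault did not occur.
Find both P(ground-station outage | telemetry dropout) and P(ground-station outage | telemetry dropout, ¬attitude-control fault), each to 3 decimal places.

P(ground-station outage | telemetry dropout) ≈ 0.598; P(ground-station outage | telemetry dropout, ¬attitude-control fault) ≈ 0.821

Under noisy-OR, P(telemetry dropout | causes) = 1 − (1−0.04)·∏(1−qᵢ) over the active causes.
Weight on ground-station outage=true, given the evidence: 0.124440 + 0.025441 = 0.149881
The normalizing constant is 0.04*0.769*0.88 + 0.79648*0.769*0.12 + 0.61216*0.231*0.88 + 0.917778*0.231*0.12 = 0.250449
P(ground-station outage | telemetry dropout) = 0.149881/0.250449 ≈ 0.598

With the extra evidence:
Enumerate both values of ground-station outage and weight by the priors:
  P(telemetry dropout | ¬attitude-control fault) = 0.04*0.769 + 0.61216*0.231
        = 0.030760 + 0.141409 = 0.172169
Keeping only the ground-station outage-present terms gives 0.141409, so
  P(ground-station outage | telemetry dropout, ¬attitude-control fault) = 0.141409 / 0.172169 ≈ 0.821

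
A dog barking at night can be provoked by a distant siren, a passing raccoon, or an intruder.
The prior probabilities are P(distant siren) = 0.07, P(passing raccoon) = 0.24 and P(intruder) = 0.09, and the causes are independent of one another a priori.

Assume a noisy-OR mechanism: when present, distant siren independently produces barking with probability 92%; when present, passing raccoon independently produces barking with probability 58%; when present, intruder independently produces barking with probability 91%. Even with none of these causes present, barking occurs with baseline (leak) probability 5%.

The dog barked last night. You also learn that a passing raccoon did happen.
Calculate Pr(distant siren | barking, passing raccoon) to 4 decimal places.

Under noisy-OR, P(barking | causes) = 1 − (1−0.05)·∏(1−qᵢ) over the active causes.
P(barking | passing raccoon) = 0.601×0.93×0.91 + 0.96409×0.93×0.09 + 0.96808×0.07×0.91 + 0.997127×0.07×0.09 = 0.508626 + 0.080694 + 0.061667 + 0.006282 = 0.657269
Restricting to configurations with distant siren present: 0.061667 + 0.006282 = 0.067949.
So P(distant siren | barking, passing raccoon) = 0.067949/0.657269 ≈ 0.1034.

Pr(distant siren | barking, passing raccoon) ≈ 0.1034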